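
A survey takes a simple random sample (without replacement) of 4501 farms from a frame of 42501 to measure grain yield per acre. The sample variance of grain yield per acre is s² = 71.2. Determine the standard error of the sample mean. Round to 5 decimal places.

0.11893

Under SRS without replacement, Var(ȳ) = (1 − f)·s²/n with f = n/N = 4501/42501 = 0.10590339.
Var(ȳ) = (1 − 0.10590339)·71.2/4501 = 0.89409661·0.015818707 = 0.014143452.
SE(ȳ) = √(0.014143452) = 0.11893.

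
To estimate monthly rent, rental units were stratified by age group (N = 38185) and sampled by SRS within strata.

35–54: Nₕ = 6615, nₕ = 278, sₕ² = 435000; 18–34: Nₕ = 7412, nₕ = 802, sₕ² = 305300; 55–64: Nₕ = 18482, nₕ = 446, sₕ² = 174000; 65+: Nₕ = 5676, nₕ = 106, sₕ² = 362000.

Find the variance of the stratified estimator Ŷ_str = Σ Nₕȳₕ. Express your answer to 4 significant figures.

3.223 × 10^11

Var(Ŷ_str) = Σₕ Nₕ²(1 − fₕ)sₕ²/nₕ.
35–54: 6615²·(1 − 278/6615)·435000/278 = 6.5593079 × 10^10.
18–34: 7412²·(1 − 802/7412)·305300/802 = 1.865045 × 10^10.
55–64: 18482²·(1 − 446/18482)·174000/446 = 1.3004797 × 10^11.
65+: 5676²·(1 − 106/5676)·362000/106 = 1.079693 × 10^11.
Sum = 3.222608 × 10^11.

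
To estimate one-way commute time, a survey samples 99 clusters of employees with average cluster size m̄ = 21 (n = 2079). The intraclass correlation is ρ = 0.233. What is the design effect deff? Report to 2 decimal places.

deff = 1 + (21 − 1)·0.233 = 1 + 4.66 = 5.66.

5.66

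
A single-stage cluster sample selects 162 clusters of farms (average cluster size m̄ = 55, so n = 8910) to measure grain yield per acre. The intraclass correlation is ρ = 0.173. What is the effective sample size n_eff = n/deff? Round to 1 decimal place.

861.5

deff = 1 + (55 − 1)·0.173 = 1 + 9.342 = 10.342.
n_eff = 8910 / 10.342 = 861.5.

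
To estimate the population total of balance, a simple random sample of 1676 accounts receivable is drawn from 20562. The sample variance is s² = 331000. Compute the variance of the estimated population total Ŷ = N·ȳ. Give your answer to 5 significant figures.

Var(Ŷ) = N²·Var(ȳ) = N²·(1 − n/N)·s²/n.
f = 1676/20562 = 0.08150958; Var(ȳ) = 0.91849042·331000/1676 = 181.39638.
Var(Ŷ) = 20562² · 181.39638 = 7.6693636 × 10^10.

7.6694 × 10^10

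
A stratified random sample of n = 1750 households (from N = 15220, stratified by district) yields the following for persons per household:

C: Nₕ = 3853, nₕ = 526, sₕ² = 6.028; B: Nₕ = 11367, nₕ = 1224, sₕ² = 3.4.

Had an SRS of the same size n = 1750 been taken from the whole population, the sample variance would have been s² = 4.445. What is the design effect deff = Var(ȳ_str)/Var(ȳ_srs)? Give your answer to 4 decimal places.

0.8971

Var(ȳ_str) = Σ Wₕ²(1−fₕ)sₕ²/nₕ with Wₕ = Nₕ/15220:
  C: (3853/15220)²·(1−526/3853)·6.028/526 = 6.341763 × 10^-4
  B: (11367/15220)²·(1−1224/11367)·3.4/1224 = 0.0013825488
  → Var(ȳ_str) = 0.0020167251.
Var(ȳ_srs) = (1 − 1750/15220)·4.445/1750 = 0.0022479501.
deff = 0.0020167251 / 0.0022479501 = 0.8971.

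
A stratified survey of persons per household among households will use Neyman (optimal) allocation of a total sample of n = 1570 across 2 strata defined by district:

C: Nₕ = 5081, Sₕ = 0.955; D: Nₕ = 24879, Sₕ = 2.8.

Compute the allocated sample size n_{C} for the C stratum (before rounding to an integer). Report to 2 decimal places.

102.24

Neyman allocation: nₕ = n·NₕSₕ / Σⱼ NⱼSⱼ.
Σ NⱼSⱼ = 5081·0.955 + 24879·2.8 = 74513.555.
n_{C} = 1570·5081·0.955 / 74513.555 = 102.24.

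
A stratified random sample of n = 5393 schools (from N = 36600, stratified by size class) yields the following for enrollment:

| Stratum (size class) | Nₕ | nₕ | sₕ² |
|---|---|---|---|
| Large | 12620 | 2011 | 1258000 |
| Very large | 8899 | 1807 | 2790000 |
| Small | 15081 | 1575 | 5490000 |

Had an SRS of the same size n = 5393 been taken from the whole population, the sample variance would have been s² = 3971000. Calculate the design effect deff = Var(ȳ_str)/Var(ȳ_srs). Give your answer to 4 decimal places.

Var(ȳ_str) = Σ Wₕ²(1−fₕ)sₕ²/nₕ with Wₕ = Nₕ/36600:
  Large: (12620/36600)²·(1−2011/12620)·1258000/2011 = 62.523057
  Very large: (8899/36600)²·(1−1807/8899)·2790000/1807 = 72.743436
  Small: (15081/36600)²·(1−1575/15081)·5490000/1575 = 530.01297
  → Var(ȳ_str) = 665.27946.
Var(ȳ_srs) = (1 − 5393/36600)·3971000/5393 = 627.8276.
deff = 665.27946 / 627.8276 = 1.0597.

1.0597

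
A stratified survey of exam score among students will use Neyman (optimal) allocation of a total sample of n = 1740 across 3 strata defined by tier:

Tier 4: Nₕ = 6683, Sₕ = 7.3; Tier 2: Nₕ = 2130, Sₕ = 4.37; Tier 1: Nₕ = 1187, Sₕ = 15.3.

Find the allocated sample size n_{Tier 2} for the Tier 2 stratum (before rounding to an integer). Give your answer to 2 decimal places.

Neyman allocation: nₕ = n·NₕSₕ / Σⱼ NⱼSⱼ.
Σ NⱼSⱼ = 6683·7.3 + 2130·4.37 + 1187·15.3 = 76255.1.
n_{Tier 2} = 1740·2130·4.37 / 76255.1 = 212.39.

212.39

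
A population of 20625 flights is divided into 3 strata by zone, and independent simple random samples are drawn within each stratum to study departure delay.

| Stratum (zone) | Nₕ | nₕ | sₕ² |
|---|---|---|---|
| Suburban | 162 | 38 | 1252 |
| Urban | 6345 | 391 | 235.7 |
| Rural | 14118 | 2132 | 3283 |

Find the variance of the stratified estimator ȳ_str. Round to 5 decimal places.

0.66764

Var(ȳ_str) = Σₕ Wₕ²(1 − fₕ)sₕ²/nₕ with Wₕ = Nₕ/N, N = 20625.
Suburban: Wₕ = 0.00785455; term = 0.00785455²·(1 − 0.23456790)·1252/38 = 0.0015558564.
Urban: Wₕ = 0.30763636; term = 0.30763636²·(1 − 0.06162333)·235.7/391 = 0.053534699.
Rural: Wₕ = 0.68450909; term = 0.68450909²·(1 − 0.15101289)·3283/2132 = 0.61255236.
Sum = 0.66764292.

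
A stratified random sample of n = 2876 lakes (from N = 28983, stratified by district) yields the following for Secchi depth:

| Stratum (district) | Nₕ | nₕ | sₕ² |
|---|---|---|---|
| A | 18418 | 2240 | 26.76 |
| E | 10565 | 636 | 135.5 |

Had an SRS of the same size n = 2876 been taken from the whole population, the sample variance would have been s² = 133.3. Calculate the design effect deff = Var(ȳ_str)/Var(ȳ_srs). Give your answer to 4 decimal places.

0.7388

Var(ȳ_str) = Σ Wₕ²(1−fₕ)sₕ²/nₕ with Wₕ = Nₕ/28983:
  A: (18418/28983)²·(1−2240/18418)·26.76/2240 = 0.0042375879
  E: (10565/28983)²·(1−636/10565)·135.5/636 = 0.026605444
  → Var(ȳ_str) = 0.030843032.
Var(ȳ_srs) = (1 − 2876/28983)·133.3/2876 = 0.041749848.
deff = 0.030843032 / 0.041749848 = 0.7388.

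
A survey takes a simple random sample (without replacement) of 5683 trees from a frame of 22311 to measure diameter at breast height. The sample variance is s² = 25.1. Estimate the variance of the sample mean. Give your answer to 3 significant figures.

Under SRS without replacement, Var(ȳ) = (1 − f)·s²/n with f = n/N = 5683/22311 = 0.25471740.
Var(ȳ) = (1 − 0.25471740)·25.1/5683 = 0.74528260·0.0044166813 = 0.0032916757.

0.00329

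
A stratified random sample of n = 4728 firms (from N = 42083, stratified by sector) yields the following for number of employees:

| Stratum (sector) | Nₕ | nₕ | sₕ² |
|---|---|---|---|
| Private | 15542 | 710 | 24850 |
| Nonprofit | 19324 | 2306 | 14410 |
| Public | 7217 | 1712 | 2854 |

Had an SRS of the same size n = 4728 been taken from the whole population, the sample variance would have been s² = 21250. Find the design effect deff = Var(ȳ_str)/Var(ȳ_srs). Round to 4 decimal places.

1.4422

Var(ȳ_str) = Σ Wₕ²(1−fₕ)sₕ²/nₕ with Wₕ = Nₕ/42083:
  Private: (15542/42083)²·(1−710/15542)·24850/710 = 4.5557647
  Nonprofit: (19324/42083)²·(1−2306/19324)·14410/2306 = 1.1603709
  Public: (7217/42083)²·(1−1712/7217)·2854/1712 = 0.037398213
  → Var(ȳ_str) = 5.7535338.
Var(ȳ_srs) = (1 − 4728/42083)·21250/4728 = 3.9895464.
deff = 5.7535338 / 3.9895464 = 1.4422.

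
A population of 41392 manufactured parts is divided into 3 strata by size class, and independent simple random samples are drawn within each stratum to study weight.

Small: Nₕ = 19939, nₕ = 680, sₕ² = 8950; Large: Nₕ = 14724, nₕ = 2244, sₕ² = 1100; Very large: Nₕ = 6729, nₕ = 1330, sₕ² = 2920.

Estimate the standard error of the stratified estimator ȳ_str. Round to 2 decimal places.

Var(ȳ_str) = Σₕ Wₕ²(1 − fₕ)sₕ²/nₕ with Wₕ = Nₕ/N, N = 41392.
Small: Wₕ = 0.48171144; term = 0.48171144²·(1 − 0.03410402)·8950/680 = 2.9499755.
Large: Wₕ = 0.35572091; term = 0.35572091²·(1 − 0.15240424)·1100/2244 = 0.052574773.
Very large: Wₕ = 0.16256765; term = 0.16256765²·(1 − 0.19765195)·2920/1330 = 0.046554562.
Sum = 3.0491048.
SE = √(3.0491048) = 1.75.

1.75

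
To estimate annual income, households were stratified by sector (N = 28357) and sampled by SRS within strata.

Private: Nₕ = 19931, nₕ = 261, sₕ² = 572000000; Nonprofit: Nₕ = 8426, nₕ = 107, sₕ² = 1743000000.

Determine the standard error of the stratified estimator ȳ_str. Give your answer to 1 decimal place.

Var(ȳ_str) = Σₕ Wₕ²(1 − fₕ)sₕ²/nₕ with Wₕ = Nₕ/N, N = 28357.
Private: Wₕ = 0.70285996; term = 0.70285996²·(1 − 0.01309518)·572000000/261 = 1.0684849 × 10^6.
Nonprofit: Wₕ = 0.29714004; term = 0.29714004²·(1 − 0.01269879)·1743000000/107 = 1.4199911 × 10^6.
Sum = 2.488476 × 10^6.
SE = √(2.488476 × 10^6) = 1577.5.

1577.5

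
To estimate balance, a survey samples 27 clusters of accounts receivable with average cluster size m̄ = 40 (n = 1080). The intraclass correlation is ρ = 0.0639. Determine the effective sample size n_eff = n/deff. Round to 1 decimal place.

309.3

deff = 1 + (40 − 1)·0.0639 = 1 + 2.4921 = 3.4921.
n_eff = 1080 / 3.4921 = 309.3.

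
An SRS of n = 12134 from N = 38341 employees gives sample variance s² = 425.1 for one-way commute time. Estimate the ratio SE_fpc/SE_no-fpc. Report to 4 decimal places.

f = n/N = 12134/38341 = 0.31647584.
SE_no-fpc = √(s²/n) = 0.18717315; SE_fpc = √((1−f)s²/n) = 0.15474638.
Ratio = √(1−f) = 0.82675520.

0.8268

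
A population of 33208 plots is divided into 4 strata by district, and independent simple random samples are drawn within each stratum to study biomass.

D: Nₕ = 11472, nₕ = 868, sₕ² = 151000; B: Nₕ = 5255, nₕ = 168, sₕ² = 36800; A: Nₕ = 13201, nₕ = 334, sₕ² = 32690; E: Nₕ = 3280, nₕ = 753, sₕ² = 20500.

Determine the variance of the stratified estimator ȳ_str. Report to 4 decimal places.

Var(ȳ_str) = Σₕ Wₕ²(1 − fₕ)sₕ²/nₕ with Wₕ = Nₕ/N, N = 33208.
D: Wₕ = 0.34545893; term = 0.34545893²·(1 − 0.07566248)·151000/868 = 19.19025.
B: Wₕ = 0.15824500; term = 0.15824500²·(1 − 0.03196955)·36800/168 = 5.3099148.
A: Wₕ = 0.39752469; term = 0.39752469²·(1 − 0.02530111)·32690/334 = 15.075341.
E: Wₕ = 0.09877138; term = 0.09877138²·(1 − 0.22957317)·20500/753 = 0.2046221.
Sum = 39.780128.

39.7801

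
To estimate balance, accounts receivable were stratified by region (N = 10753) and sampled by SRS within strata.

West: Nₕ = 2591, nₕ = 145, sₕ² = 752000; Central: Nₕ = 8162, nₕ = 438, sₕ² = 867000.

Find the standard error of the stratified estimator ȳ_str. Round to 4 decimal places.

Var(ȳ_str) = Σₕ Wₕ²(1 − fₕ)sₕ²/nₕ with Wₕ = Nₕ/N, N = 10753.
West: Wₕ = 0.24095601; term = 0.24095601²·(1 − 0.05596295)·752000/145 = 284.25912.
Central: Wₕ = 0.75904399; term = 0.75904399²·(1 − 0.05366332)·867000/438 = 1079.2562.
Sum = 1363.5153.
SE = √(1363.5153) = 36.9258.

36.9258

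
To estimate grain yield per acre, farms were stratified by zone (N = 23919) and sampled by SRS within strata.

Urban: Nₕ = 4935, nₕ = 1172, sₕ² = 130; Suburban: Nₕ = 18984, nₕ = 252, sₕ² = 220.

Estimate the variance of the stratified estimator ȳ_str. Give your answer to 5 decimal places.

0.54624

Var(ȳ_str) = Σₕ Wₕ²(1 − fₕ)sₕ²/nₕ with Wₕ = Nₕ/N, N = 23919.
Urban: Wₕ = 0.20632133; term = 0.20632133²·(1 − 0.23748734)·130/1172 = 0.0036004027.
Suburban: Wₕ = 0.79367867; term = 0.79367867²·(1 − 0.01327434)·220/252 = 0.54263522.
Sum = 0.54623562.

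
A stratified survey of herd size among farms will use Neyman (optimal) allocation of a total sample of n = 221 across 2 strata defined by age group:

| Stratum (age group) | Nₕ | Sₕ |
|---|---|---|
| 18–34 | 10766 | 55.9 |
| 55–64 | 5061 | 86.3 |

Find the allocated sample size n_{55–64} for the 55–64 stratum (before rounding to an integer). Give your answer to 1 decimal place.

Neyman allocation: nₕ = n·NₕSₕ / Σⱼ NⱼSⱼ.
Σ NⱼSⱼ = 10766·55.9 + 5061·86.3 = 1.0385837 × 10^6.
n_{55–64} = 221·5061·86.3 / (1.0385837 × 10^6) = 92.9.

92.9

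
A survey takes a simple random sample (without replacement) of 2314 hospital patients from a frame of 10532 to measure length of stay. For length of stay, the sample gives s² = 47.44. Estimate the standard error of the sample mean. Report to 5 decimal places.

Under SRS without replacement, Var(ȳ) = (1 − f)·s²/n with f = n/N = 2314/10532 = 0.21971136.
Var(ȳ) = (1 − 0.21971136)·47.44/2314 = 0.78028864·0.020501296 = 0.015996929.
SE(ȳ) = √(0.015996929) = 0.12648.

0.12648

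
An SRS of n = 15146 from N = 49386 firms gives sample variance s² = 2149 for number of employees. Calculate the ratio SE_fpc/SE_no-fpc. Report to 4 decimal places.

0.8327

f = n/N = 15146/49386 = 0.30668611.
SE_no-fpc = √(s²/n) = 0.37667711; SE_fpc = √((1−f)s²/n) = 0.31364198.
Ratio = √(1−f) = 0.83265473.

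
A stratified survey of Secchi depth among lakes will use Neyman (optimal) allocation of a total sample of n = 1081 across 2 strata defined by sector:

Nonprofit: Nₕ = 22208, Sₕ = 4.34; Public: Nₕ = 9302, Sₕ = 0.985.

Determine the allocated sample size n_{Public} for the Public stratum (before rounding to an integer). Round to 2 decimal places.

Neyman allocation: nₕ = n·NₕSₕ / Σⱼ NⱼSⱼ.
Σ NⱼSⱼ = 22208·4.34 + 9302·0.985 = 105545.19.
n_{Public} = 1081·9302·0.985 / 105545.19 = 93.84.

93.84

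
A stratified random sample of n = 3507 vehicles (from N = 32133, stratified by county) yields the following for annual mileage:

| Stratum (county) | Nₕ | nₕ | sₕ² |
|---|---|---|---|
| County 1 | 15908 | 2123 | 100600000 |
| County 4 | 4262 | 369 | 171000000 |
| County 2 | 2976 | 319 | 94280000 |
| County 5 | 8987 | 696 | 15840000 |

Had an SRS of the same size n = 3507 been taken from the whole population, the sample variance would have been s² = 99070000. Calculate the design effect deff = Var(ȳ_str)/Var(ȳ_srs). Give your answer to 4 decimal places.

0.8510

Var(ȳ_str) = Σ Wₕ²(1−fₕ)sₕ²/nₕ with Wₕ = Nₕ/32133:
  County 1: (15908/32133)²·(1−2123/15908)·100600000/2123 = 10063.934
  County 4: (4262/32133)²·(1−369/4262)·171000000/369 = 7446.7204
  County 2: (2976/32133)²·(1−319/2976)·94280000/319 = 2263.3453
  County 5: (8987/32133)²·(1−696/8987)·15840000/696 = 1642.3475
  → Var(ȳ_str) = 21416.347.
Var(ȳ_srs) = (1 − 3507/32133)·99070000/3507 = 25166.093.
deff = 21416.347 / 25166.093 = 0.8510.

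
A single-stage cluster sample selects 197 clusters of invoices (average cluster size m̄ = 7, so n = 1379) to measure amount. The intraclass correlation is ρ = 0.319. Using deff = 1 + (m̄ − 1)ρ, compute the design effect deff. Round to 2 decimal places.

deff = 1 + (7 − 1)·0.319 = 1 + 1.914 = 2.914.

2.91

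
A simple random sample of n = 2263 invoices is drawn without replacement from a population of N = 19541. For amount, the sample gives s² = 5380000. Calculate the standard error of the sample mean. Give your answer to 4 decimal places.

45.8482

Under SRS without replacement, Var(ȳ) = (1 − f)·s²/n with f = n/N = 2263/19541 = 0.11580779.
Var(ȳ) = (1 − 0.11580779)·5380000/2263 = 0.88419221·2377.3752 = 2102.0566.
SE(ȳ) = √(2102.0566) = 45.8482.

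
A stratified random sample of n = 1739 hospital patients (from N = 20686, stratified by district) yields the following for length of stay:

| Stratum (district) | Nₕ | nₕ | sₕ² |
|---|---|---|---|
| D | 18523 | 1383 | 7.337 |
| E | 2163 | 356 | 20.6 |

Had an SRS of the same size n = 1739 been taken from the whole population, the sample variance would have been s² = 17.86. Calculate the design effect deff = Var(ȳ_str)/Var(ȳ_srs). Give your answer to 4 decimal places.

0.4746

Var(ȳ_str) = Σ Wₕ²(1−fₕ)sₕ²/nₕ with Wₕ = Nₕ/20686:
  D: (18523/20686)²·(1−1383/18523)·7.337/1383 = 0.0039360938
  E: (2163/20686)²·(1−356/2163)·20.6/356 = 5.2854121 × 10^-4
  → Var(ȳ_str) = 0.004464635.
Var(ȳ_srs) = (1 − 1739/20686)·17.86/1739 = 0.0094068844.
deff = 0.004464635 / 0.0094068844 = 0.4746.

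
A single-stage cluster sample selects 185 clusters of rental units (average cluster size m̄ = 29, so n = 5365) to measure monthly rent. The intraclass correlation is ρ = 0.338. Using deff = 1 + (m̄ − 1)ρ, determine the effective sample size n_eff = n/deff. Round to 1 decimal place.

512.7

deff = 1 + (29 − 1)·0.338 = 1 + 9.464 = 10.464.
n_eff = 5365 / 10.464 = 512.7.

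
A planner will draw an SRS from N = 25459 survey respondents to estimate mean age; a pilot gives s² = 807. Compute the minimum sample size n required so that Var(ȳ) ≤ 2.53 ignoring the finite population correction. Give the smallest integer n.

Without fpc, n₀ = s²/D = 807/2.53 = 318.9723.
Rounding up, n = 319.

319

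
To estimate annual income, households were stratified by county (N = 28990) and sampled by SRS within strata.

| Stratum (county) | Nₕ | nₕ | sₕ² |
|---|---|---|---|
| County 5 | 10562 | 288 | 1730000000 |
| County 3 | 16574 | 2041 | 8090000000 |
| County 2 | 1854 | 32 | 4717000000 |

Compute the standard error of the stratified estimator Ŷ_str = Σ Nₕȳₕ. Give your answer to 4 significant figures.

Var(Ŷ_str) = Σₕ Nₕ²(1 − fₕ)sₕ²/nₕ.
County 5: 10562²·(1 − 288/10562)·1730000000/288 = 6.518375 × 10^14.
County 3: 16574²·(1 − 2041/16574)·8090000000/2041 = 9.5474661 × 10^14.
County 2: 1854²·(1 − 32/1854)·4717000000/32 = 4.9793654 × 10^14.
Sum = 2.1045207 × 10^15.
SE = √(2.1045207 × 10^15) = 4.588 × 10^7.

4.588 × 10^7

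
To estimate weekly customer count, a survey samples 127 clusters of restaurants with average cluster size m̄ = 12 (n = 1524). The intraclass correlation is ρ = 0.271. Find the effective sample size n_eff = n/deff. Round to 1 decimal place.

deff = 1 + (12 − 1)·0.271 = 1 + 2.981 = 3.981.
n_eff = 1524 / 3.981 = 382.8.

382.8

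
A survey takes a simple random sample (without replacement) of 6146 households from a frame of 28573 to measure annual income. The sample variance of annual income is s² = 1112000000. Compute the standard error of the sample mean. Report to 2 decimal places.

Under SRS without replacement, Var(ȳ) = (1 − f)·s²/n with f = n/N = 6146/28573 = 0.21509817.
Var(ȳ) = (1 − 0.21509817)·1112000000/6146 = 0.78490183·180930.69 = 142012.83.
SE(ȳ) = √(142012.83) = 376.85.

376.85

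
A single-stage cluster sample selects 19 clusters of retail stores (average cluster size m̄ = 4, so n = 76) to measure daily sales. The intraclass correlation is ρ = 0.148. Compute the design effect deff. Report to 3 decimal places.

deff = 1 + (4 − 1)·0.148 = 1 + 0.444 = 1.444.

1.444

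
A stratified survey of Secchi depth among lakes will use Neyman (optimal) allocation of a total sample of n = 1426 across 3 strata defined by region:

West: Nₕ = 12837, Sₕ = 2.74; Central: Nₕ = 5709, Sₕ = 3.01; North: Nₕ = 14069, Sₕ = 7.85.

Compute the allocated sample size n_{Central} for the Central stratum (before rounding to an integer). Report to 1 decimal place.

150.5

Neyman allocation: nₕ = n·NₕSₕ / Σⱼ NⱼSⱼ.
Σ NⱼSⱼ = 12837·2.74 + 5709·3.01 + 14069·7.85 = 162799.12.
n_{Central} = 1426·5709·3.01 / 162799.12 = 150.5.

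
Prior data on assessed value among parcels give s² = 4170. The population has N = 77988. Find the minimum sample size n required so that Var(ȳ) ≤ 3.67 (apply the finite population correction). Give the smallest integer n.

Without fpc, n₀ = s²/D = 4170/3.67 = 1136.2398.
With fpc, (1 − n/N)·s²/n ≤ D requires n ≥ n₀/(1 + n₀/N) = 1136.2398/(1 + 1136.2398/77988) = 1119.9232.
Rounding up, n = 1120.

1120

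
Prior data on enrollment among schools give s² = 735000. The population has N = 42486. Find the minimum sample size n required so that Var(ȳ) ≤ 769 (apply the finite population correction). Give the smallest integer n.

935

Without fpc, n₀ = s²/D = 735000/769 = 955.7867.
With fpc, (1 − n/N)·s²/n ≤ D requires n ≥ n₀/(1 + n₀/N) = 955.7867/(1 + 955.7867/42486) = 934.7579.
Rounding up, n = 935.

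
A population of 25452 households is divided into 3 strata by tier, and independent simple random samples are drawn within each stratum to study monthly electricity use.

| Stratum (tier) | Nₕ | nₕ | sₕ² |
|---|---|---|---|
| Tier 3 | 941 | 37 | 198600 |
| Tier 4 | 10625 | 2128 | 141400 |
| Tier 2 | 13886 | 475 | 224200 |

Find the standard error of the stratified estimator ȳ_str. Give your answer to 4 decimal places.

12.3286

Var(ȳ_str) = Σₕ Wₕ²(1 − fₕ)sₕ²/nₕ with Wₕ = Nₕ/N, N = 25452.
Tier 3: Wₕ = 0.03697155; term = 0.03697155²·(1 − 0.03931987)·198600/37 = 7.0484195.
Tier 4: Wₕ = 0.41745246; term = 0.41745246²·(1 − 0.20028235)·141400/2128 = 9.2603737.
Tier 2: Wₕ = 0.54557599; term = 0.54557599²·(1 − 0.03420712)·224200/475 = 135.68645.
Sum = 151.99524.
SE = √(151.99524) = 12.3286.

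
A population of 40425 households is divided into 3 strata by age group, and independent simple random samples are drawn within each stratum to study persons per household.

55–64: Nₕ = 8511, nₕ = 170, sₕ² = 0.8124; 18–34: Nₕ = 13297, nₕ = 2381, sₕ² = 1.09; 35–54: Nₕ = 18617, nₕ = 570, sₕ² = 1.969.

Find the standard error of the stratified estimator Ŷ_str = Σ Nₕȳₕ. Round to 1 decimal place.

1251.5

Var(Ŷ_str) = Σₕ Nₕ²(1 − fₕ)sₕ²/nₕ.
55–64: 8511²·(1 − 170/8511)·0.8124/170 = 339249.88.
18–34: 13297²·(1 − 2381/13297)·1.09/2381 = 66448.365.
35–54: 18617²·(1 − 570/18617)·1.969/570 = 1.160608 × 10^6.
Sum = 1.5663062 × 10^6.
SE = √(1.5663062 × 10^6) = 1251.5.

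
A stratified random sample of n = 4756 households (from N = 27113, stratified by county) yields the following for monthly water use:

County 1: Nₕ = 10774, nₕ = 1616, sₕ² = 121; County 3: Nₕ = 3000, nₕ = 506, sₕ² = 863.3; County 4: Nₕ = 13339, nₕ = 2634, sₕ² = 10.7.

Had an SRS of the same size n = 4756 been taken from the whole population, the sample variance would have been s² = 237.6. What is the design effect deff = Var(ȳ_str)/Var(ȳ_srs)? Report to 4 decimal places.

0.6847

Var(ȳ_str) = Σ Wₕ²(1−fₕ)sₕ²/nₕ with Wₕ = Nₕ/27113:
  County 1: (10774/27113)²·(1−1616/10774)·121/1616 = 0.01005001
  County 3: (3000/27113)²·(1−506/3000)·863.3/506 = 0.01736496
  County 4: (13339/27113)²·(1−2634/13339)·10.7/2634 = 7.8908321 × 10^-4
  → Var(ȳ_str) = 0.028204053.
Var(ȳ_srs) = (1 − 4756/27113)·237.6/4756 = 0.041194624.
deff = 0.028204053 / 0.041194624 = 0.6847.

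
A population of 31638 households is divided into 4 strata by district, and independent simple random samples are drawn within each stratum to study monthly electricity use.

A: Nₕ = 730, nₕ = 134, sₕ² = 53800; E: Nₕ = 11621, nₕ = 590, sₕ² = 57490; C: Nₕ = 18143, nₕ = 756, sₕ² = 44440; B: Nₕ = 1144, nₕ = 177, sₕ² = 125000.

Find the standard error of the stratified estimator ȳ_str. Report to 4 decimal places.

5.6533

Var(ȳ_str) = Σₕ Wₕ²(1 − fₕ)sₕ²/nₕ with Wₕ = Nₕ/N, N = 31638.
A: Wₕ = 0.02307352; term = 0.02307352²·(1 − 0.18356164)·53800/134 = 0.17451331.
E: Wₕ = 0.36731146; term = 0.36731146²·(1 − 0.05077016)·57490/590 = 12.479025.
C: Wₕ = 0.57345597; term = 0.57345597²·(1 − 0.04166896)·44440/756 = 18.525416.
B: Wₕ = 0.03615905; term = 0.03615905²·(1 − 0.15472028)·125000/177 = 0.78049693.
Sum = 31.959451.
SE = √(31.959451) = 5.6533.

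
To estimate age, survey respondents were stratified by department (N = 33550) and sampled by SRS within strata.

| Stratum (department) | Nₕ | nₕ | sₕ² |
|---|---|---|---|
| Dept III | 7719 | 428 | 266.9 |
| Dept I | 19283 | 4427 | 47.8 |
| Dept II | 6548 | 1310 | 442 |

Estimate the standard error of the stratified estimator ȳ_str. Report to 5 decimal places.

Var(ȳ_str) = Σₕ Wₕ²(1 − fₕ)sₕ²/nₕ with Wₕ = Nₕ/N, N = 33550.
Dept III: Wₕ = 0.23007452; term = 0.23007452²·(1 − 0.05544760)·266.9/428 = 0.03117941.
Dept I: Wₕ = 0.57475410; term = 0.57475410²·(1 − 0.22958046)·47.8/4427 = 0.0027479563.
Dept II: Wₕ = 0.19517139; term = 0.19517139²·(1 − 0.20006109)·442/1310 = 0.010281112.
Sum = 0.044208478.
SE = √(0.044208478) = 0.21026.

0.21026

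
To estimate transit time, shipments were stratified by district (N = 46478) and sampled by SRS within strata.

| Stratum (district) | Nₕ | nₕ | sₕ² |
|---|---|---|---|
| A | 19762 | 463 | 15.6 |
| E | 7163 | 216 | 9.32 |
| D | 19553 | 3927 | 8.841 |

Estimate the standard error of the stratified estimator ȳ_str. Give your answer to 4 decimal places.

Var(ȳ_str) = Σₕ Wₕ²(1 − fₕ)sₕ²/nₕ with Wₕ = Nₕ/N, N = 46478.
A: Wₕ = 0.42519041; term = 0.42519041²·(1 − 0.02342880)·15.6/463 = 0.0059485956.
E: Wₕ = 0.15411593; term = 0.15411593²·(1 − 0.03015496)·9.32/216 = 9.9393858 × 10^-4.
D: Wₕ = 0.42069366; term = 0.42069366²·(1 − 0.20083875)·8.841/3927 = 3.1842477 × 10^-4.
Sum = 0.007260959.
SE = √(0.007260959) = 0.0852.

0.0852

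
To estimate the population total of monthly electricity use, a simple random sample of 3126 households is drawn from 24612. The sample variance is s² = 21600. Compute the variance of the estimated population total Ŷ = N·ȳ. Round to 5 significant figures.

Var(Ŷ) = N²·Var(ȳ) = N²·(1 − n/N)·s²/n.
f = 3126/24612 = 0.12701121; Var(ȳ) = 0.87298879·21600/3126 = 6.0321682.
Var(Ŷ) = 24612² · 6.0321682 = 3.6539892 × 10^9.

3.6540 × 10^9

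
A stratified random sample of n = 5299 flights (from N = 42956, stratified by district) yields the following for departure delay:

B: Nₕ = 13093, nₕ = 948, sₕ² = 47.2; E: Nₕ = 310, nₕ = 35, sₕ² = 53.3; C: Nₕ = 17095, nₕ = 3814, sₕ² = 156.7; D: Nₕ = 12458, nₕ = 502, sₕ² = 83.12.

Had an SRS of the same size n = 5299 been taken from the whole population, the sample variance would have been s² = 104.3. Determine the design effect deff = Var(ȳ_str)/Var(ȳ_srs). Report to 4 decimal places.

Var(ȳ_str) = Σ Wₕ²(1−fₕ)sₕ²/nₕ with Wₕ = Nₕ/42956:
  B: (13093/42956)²·(1−948/13093)·47.2/948 = 0.004290646
  E: (310/42956)²·(1−35/310)·53.3/35 = 7.0356769 × 10^-5
  C: (17095/42956)²·(1−3814/17095)·156.7/3814 = 0.0050552254
  D: (12458/42956)²·(1−502/12458)·83.12/502 = 0.013365598
  → Var(ȳ_str) = 0.022781826.
Var(ȳ_srs) = (1 − 5299/42956)·104.3/5299 = 0.017254893.
deff = 0.022781826 / 0.017254893 = 1.3203.

1.3203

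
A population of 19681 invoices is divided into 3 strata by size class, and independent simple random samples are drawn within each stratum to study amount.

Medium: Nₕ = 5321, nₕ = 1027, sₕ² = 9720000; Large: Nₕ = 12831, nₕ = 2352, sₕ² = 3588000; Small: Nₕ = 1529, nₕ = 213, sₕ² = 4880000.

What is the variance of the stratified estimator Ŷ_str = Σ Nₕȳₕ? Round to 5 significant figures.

Var(Ŷ_str) = Σₕ Nₕ²(1 − fₕ)sₕ²/nₕ.
Medium: 5321²·(1 − 1027/5321)·9720000/1027 = 2.1624751 × 10^11.
Large: 12831²·(1 − 2352/12831)·3588000/2352 = 2.0511407 × 10^11.
Small: 1529²·(1 − 213/1529)·4880000/213 = 4.6100283 × 10^10.
Sum = 4.6746186 × 10^11.

4.6746 × 10^11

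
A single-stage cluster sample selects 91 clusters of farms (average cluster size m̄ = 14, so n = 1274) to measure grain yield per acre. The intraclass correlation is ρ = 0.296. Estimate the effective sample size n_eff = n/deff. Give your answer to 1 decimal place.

262.8

deff = 1 + (14 − 1)·0.296 = 1 + 3.848 = 4.848.
n_eff = 1274 / 4.848 = 262.8.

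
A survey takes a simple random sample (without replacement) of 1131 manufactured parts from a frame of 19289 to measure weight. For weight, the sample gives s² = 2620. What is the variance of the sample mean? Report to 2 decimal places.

Under SRS without replacement, Var(ȳ) = (1 − f)·s²/n with f = n/N = 1131/19289 = 0.05863445.
Var(ȳ) = (1 − 0.05863445)·2620/1131 = 0.94136555·2.316534 = 2.1807053.

2.18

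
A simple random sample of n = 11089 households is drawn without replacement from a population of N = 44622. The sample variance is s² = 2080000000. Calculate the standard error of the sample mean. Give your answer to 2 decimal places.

375.45

Under SRS without replacement, Var(ȳ) = (1 − f)·s²/n with f = n/N = 11089/44622 = 0.24850970.
Var(ȳ) = (1 − 0.24850970)·2080000000/11089 = 0.75149030·187573.27 = 140959.49.
SE(ȳ) = √(140959.49) = 375.45.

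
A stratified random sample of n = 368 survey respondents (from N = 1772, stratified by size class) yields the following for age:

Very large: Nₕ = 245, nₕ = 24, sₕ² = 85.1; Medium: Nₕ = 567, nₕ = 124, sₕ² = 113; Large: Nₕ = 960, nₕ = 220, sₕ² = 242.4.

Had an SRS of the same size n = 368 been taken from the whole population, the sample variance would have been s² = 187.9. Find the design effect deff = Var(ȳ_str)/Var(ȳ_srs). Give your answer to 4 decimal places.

0.9475

Var(ȳ_str) = Σ Wₕ²(1−fₕ)sₕ²/nₕ with Wₕ = Nₕ/1772:
  Very large: (245/1772)²·(1−24/245)·85.1/24 = 0.061143352
  Medium: (567/1772)²·(1−124/567)·113/124 = 0.072898083
  Large: (960/1772)²·(1−220/960)·242.4/220 = 0.24927886
  → Var(ȳ_str) = 0.3833203.
Var(ȳ_srs) = (1 − 368/1772)·187.9/368 = 0.40455945.
deff = 0.3833203 / 0.40455945 = 0.9475.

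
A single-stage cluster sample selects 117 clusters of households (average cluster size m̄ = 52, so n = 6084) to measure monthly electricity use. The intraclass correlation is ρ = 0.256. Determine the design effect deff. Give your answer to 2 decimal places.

14.06

deff = 1 + (52 − 1)·0.256 = 1 + 13.056 = 14.056.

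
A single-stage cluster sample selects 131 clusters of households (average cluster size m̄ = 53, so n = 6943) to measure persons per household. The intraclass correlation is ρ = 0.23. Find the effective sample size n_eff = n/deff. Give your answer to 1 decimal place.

535.7

deff = 1 + (53 − 1)·0.23 = 1 + 11.96 = 12.96.
n_eff = 6943 / 12.96 = 535.7.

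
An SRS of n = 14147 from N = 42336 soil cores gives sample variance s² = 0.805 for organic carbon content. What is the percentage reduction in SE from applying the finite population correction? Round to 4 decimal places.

f = n/N = 14147/42336 = 0.33416005.
SE_no-fpc = √(s²/n) = 0.0075433761; SE_fpc = √((1−f)s²/n) = 0.0061553207.
Ratio = √(1−f) = 0.81599016. Reduction = 100·(1 − 0.81599016) = 18.4010%.

18.4010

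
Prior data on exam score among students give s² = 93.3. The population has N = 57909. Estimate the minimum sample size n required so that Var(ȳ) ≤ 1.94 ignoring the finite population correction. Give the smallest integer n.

Without fpc, n₀ = s²/D = 93.3/1.94 = 48.0928.
Rounding up, n = 49.

49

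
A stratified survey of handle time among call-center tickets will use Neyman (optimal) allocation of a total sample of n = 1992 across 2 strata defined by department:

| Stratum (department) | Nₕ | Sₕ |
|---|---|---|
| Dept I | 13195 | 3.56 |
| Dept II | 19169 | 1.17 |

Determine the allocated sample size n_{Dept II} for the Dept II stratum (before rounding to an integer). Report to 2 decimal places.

643.73

Neyman allocation: nₕ = n·NₕSₕ / Σⱼ NⱼSⱼ.
Σ NⱼSⱼ = 13195·3.56 + 19169·1.17 = 69401.93.
n_{Dept II} = 1992·19169·1.17 / 69401.93 = 643.73.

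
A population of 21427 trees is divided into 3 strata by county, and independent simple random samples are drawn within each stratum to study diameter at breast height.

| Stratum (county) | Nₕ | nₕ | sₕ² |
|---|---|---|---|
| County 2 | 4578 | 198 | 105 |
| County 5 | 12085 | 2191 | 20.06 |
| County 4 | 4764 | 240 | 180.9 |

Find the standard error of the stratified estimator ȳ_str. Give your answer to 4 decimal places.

0.2468

Var(ȳ_str) = Σₕ Wₕ²(1 − fₕ)sₕ²/nₕ with Wₕ = Nₕ/N, N = 21427.
County 2: Wₕ = 0.21365567; term = 0.21365567²·(1 − 0.04325033)·105/198 = 0.023160678.
County 5: Wₕ = 0.56400803; term = 0.56400803²·(1 − 0.18129913)·20.06/2191 = 0.0023844289.
County 4: Wₕ = 0.22233630; term = 0.22233630²·(1 − 0.05037783)·180.9/240 = 0.035383349.
Sum = 0.060928456.
SE = √(0.060928456) = 0.2468.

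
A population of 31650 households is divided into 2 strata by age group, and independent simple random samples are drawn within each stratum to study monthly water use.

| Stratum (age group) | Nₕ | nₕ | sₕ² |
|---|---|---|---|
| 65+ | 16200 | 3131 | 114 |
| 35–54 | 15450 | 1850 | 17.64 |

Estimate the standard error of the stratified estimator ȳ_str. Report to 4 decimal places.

Var(ȳ_str) = Σₕ Wₕ²(1 − fₕ)sₕ²/nₕ with Wₕ = Nₕ/N, N = 31650.
65+: Wₕ = 0.51184834; term = 0.51184834²·(1 − 0.19327160)·114/3131 = 0.0076954094.
35–54: Wₕ = 0.48815166; term = 0.48815166²·(1 − 0.11974110)·17.64/1850 = 0.0020000775.
Sum = 0.0096954869.
SE = √(0.0096954869) = 0.0985.

0.0985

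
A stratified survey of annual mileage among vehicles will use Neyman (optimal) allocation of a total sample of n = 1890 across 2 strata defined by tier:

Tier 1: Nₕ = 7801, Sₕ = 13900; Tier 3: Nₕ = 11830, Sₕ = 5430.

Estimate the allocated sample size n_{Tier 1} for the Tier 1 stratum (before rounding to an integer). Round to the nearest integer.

1187

Neyman allocation: nₕ = n·NₕSₕ / Σⱼ NⱼSⱼ.
Σ NⱼSⱼ = 7801·13900 + 11830·5430 = 1.726708 × 10^8.
n_{Tier 1} = 1890·7801·13900 / (1.726708 × 10^8) = 1187.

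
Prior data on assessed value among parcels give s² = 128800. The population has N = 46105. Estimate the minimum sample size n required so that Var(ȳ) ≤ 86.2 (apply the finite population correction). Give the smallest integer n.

1448

Without fpc, n₀ = s²/D = 128800/86.2 = 1494.1995.
With fpc, (1 − n/N)·s²/n ≤ D requires n ≥ n₀/(1 + n₀/N) = 1494.1995/(1 + 1494.1995/46105) = 1447.2947.
Rounding up, n = 1448.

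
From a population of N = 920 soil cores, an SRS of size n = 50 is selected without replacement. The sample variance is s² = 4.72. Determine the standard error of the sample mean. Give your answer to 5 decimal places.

0.29878

Under SRS without replacement, Var(ȳ) = (1 − f)·s²/n with f = n/N = 50/920 = 0.05434783.
Var(ȳ) = (1 − 0.05434783)·4.72/50 = 0.94565217·0.0944 = 0.089269565.
SE(ȳ) = √(0.089269565) = 0.29878.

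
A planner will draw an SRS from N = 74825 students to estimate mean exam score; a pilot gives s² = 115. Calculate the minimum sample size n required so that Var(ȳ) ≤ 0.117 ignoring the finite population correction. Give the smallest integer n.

Without fpc, n₀ = s²/D = 115/0.117 = 982.9060.
Rounding up, n = 983.

983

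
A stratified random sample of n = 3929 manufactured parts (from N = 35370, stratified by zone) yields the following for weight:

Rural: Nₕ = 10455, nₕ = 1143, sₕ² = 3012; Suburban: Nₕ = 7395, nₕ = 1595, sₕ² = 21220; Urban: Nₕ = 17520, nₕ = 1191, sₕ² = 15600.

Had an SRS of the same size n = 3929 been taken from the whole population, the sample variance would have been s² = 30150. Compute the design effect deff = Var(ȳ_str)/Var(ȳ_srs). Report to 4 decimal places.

Var(ȳ_str) = Σ Wₕ²(1−fₕ)sₕ²/nₕ with Wₕ = Nₕ/35370:
  Rural: (10455/35370)²·(1−1143/10455)·3012/1143 = 0.20507165
  Suburban: (7395/35370)²·(1−1595/7395)·21220/1595 = 0.45612171
  Urban: (17520/35370)²·(1−1191/17520)·15600/1191 = 2.995273
  → Var(ȳ_str) = 3.6564664.
Var(ȳ_srs) = (1 − 3929/35370)·30150/3929 = 6.821291.
deff = 3.6564664 / 6.821291 = 0.5360.

0.5360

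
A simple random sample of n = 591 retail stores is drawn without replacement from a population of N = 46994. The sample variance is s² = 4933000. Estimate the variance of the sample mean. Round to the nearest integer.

Under SRS without replacement, Var(ȳ) = (1 − f)·s²/n with f = n/N = 591/46994 = 0.01257607.
Var(ȳ) = (1 − 0.01257607)·4933000/591 = 0.98742393·8346.8697 = 8241.8989.

8242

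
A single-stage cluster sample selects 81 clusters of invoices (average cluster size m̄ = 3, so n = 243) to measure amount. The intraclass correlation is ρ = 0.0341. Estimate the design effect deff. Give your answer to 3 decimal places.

1.068

deff = 1 + (3 − 1)·0.0341 = 1 + 0.0682 = 1.0682.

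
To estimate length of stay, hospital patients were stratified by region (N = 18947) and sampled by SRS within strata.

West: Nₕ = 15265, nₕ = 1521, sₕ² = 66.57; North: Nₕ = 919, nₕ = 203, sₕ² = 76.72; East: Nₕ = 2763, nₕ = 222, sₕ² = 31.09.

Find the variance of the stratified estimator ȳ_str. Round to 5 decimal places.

Var(ȳ_str) = Σₕ Wₕ²(1 − fₕ)sₕ²/nₕ with Wₕ = Nₕ/N, N = 18947.
West: Wₕ = 0.80566844; term = 0.80566844²·(1 − 0.09963970)·66.57/1521 = 0.025578695.
North: Wₕ = 0.04850372; term = 0.04850372²·(1 − 0.22089227)·76.72/203 = 6.9272391 × 10^-4.
East: Wₕ = 0.14582784; term = 0.14582784²·(1 − 0.08034745)·31.09/222 = 0.0027388761.
Sum = 0.029010295.

0.02901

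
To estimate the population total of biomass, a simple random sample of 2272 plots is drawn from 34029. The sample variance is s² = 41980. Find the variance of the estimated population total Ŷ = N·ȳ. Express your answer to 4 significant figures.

Var(Ŷ) = N²·Var(ȳ) = N²·(1 − n/N)·s²/n.
f = 2272/34029 = 0.06676658; Var(ȳ) = 0.93323342·41980/2272 = 17.243459.
Var(Ŷ) = 34029² · 17.243459 = 1.9967457 × 10^10.

1.997 × 10^10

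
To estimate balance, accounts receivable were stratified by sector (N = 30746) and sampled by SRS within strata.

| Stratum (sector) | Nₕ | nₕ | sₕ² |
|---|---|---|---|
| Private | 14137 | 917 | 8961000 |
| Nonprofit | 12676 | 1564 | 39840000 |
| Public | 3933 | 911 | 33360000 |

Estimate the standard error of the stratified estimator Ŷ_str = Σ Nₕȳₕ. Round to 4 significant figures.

2.419 × 10^6

Var(Ŷ_str) = Σₕ Nₕ²(1 − fₕ)sₕ²/nₕ.
Private: 14137²·(1 − 917/14137)·8961000/917 = 1.8263157 × 10^12.
Nonprofit: 12676²·(1 − 1564/12676)·39840000/1564 = 3.5880381 × 10^12.
Public: 3933²·(1 − 911/3933)·33360000/911 = 4.3523726 × 10^11.
Sum = 5.8495911 × 10^12.
SE = √(5.8495911 × 10^12) = 2.419 × 10^6.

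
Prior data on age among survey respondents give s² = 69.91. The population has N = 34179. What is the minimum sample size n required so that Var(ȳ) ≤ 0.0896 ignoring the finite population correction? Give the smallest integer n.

Without fpc, n₀ = s²/D = 69.91/0.0896 = 780.2455.
Rounding up, n = 781.

781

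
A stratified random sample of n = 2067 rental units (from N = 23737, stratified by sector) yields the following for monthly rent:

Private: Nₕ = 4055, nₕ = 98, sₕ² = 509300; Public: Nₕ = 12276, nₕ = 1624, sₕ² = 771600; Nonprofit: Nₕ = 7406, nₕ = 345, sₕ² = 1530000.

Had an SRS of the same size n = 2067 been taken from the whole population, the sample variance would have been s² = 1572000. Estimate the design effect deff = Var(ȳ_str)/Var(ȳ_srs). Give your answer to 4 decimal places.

0.9648

Var(ȳ_str) = Σ Wₕ²(1−fₕ)sₕ²/nₕ with Wₕ = Nₕ/23737:
  Private: (4055/23737)²·(1−98/4055)·509300/98 = 147.99698
  Public: (12276/23737)²·(1−1624/12276)·771600/1624 = 110.26624
  Nonprofit: (7406/23737)²·(1−345/7406)·1530000/345 = 411.59548
  → Var(ȳ_str) = 669.8587.
Var(ȳ_srs) = (1 − 2067/23737)·1572000/2067 = 694.29677.
deff = 669.8587 / 694.29677 = 0.9648.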